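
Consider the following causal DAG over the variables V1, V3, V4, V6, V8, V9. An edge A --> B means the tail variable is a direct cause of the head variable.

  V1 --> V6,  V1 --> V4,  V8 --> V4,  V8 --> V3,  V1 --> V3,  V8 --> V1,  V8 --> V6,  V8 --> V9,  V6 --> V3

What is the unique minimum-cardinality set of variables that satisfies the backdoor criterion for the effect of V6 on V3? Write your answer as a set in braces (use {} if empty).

Variables eligible for adjustment (non-descendants of V6, excluding V6 and V3): {V1, V4, V8, V9}.
Backdoor paths from V6 to V3:
  P1: V6 <- V8 -> V1 -> V3
  P2: V6 <- V8 -> V4 <- V1 -> V3
  P3: V6 <- V8 -> V3
  P4: V6 <- V1 <- V8 -> V3
  P5: V6 <- V1 -> V4 <- V8 -> V3
  P6: V6 <- V1 -> V3
The empty set is not sufficient: P1 (V6 <- V8 -> V1 -> V3) has no collider blocking it and no conditioned non-collider, so it is open.
Try {V1, V8}:
  P1: blocked at fork node V8 ∈ conditioning set.
  P2: blocked at fork node V8 ∈ conditioning set.
  P3: blocked at fork node V8 ∈ conditioning set.
  P4: blocked at chain node V1 ∈ conditioning set.
  P5: blocked at fork node V1 ∈ conditioning set.
  P6: blocked at fork node V1 ∈ conditioning set.
{V1, V8} contains no descendant of V6 and blocks every backdoor path.
Every element of {V1, V8} is needed (dropping V1 leaves P6 open; dropping V8 leaves P3 open), so no proper subset is valid.
Among all size-2 subsets of the eligible variables, only {V1, V8} blocks every backdoor path, so it is the unique smallest valid adjustment set.

{V1, V8}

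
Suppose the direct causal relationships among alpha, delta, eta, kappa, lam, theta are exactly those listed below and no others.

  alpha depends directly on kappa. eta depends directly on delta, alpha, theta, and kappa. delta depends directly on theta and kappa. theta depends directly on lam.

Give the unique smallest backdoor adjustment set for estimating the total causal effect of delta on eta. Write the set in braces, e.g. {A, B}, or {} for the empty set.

{kappa, theta}

Variables eligible for adjustment (non-descendants of delta, excluding delta and eta): {alpha, kappa, lam, theta}.
Backdoor paths from delta to eta:
  P1: delta <- kappa -> alpha -> eta
  P2: delta <- kappa -> eta
  P3: delta <- theta -> eta
The empty set is not sufficient: P1 (delta <- kappa -> alpha -> eta) has no collider blocking it and no conditioned non-collider, so it is open.
Try {kappa, theta}:
  P1: blocked at fork node kappa ∈ conditioning set.
  P2: blocked at fork node kappa ∈ conditioning set.
  P3: blocked at fork node theta ∈ conditioning set.
{kappa, theta} contains no descendant of delta and blocks every backdoor path.
Every element of {kappa, theta} is needed (dropping kappa leaves P1 open; dropping theta leaves P3 open), so no proper subset is valid.
Among all size-2 subsets of the eligible variables, only {kappa, theta} blocks every backdoor path, so it is the unique smallest valid adjustment set.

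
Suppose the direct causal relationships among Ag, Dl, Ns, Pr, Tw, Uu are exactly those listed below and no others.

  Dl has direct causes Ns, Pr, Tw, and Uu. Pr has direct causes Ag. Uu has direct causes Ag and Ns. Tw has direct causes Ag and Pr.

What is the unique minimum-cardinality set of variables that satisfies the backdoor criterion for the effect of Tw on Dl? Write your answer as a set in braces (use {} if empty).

Variables eligible for adjustment (non-descendants of Tw, excluding Tw and Dl): {Ag, Ns, Pr, Uu}.
Backdoor paths from Tw to Dl:
  P1: Tw <- Ag -> Pr -> Dl
  P2: Tw <- Ag -> Uu <- Ns -> Dl
  P3: Tw <- Ag -> Uu -> Dl
  P4: Tw <- Pr <- Ag -> Uu <- Ns -> Dl
  P5: Tw <- Pr <- Ag -> Uu -> Dl
  P6: Tw <- Pr -> Dl
The empty set is not sufficient: P1 (Tw <- Ag -> Pr -> Dl) has no collider blocking it and no conditioned non-collider, so it is open.
Try {Ag, Pr}:
  P1: blocked at fork node Ag ∈ conditioning set.
  P2: blocked at fork node Ag ∈ conditioning set.
  P3: blocked at fork node Ag ∈ conditioning set.
  P4: blocked at chain node Pr ∈ conditioning set.
  P5: blocked at chain node Pr ∈ conditioning set.
  P6: blocked at fork node Pr ∈ conditioning set.
{Ag, Pr} contains no descendant of Tw and blocks every backdoor path.
Every element of {Ag, Pr} is needed (dropping Ag leaves P3 open; dropping Pr leaves P6 open), so no proper subset is valid.
Among all size-2 subsets of the eligible variables, only {Ag, Pr} blocks every backdoor path, so it is the unique smallest valid adjustment set.

{Ag, Pr}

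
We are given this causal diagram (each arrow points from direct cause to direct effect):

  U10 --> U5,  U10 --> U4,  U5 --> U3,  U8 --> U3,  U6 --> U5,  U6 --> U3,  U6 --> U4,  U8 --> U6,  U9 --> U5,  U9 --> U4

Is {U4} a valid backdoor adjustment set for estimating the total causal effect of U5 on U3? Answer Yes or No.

Backdoor paths from U5 to U3 (paths whose first edge points into U5):
  P1: U5 <- U9 -> U4 <- U6 <- U8 -> U3
  P2: U5 <- U9 -> U4 <- U6 -> U3
  P3: U5 <- U6 <- U8 -> U3
  P4: U5 <- U6 -> U3
  P5: U5 <- U10 -> U4 <- U6 <- U8 -> U3
  P6: U5 <- U10 -> U4 <- U6 -> U3
Condition 1 (no descendant of U5 in the set): holds — descendants of U5 are {U3}; none are in {U4}.
Condition 2 (every backdoor path blocked by {U4}):
  P1: open — collider(s) U4 are conditioned on (or have a conditioned descendant) and no non-collider on the path is in the set.
  P2: open — collider(s) U4 are conditioned on (or have a conditioned descendant) and no non-collider on the path is in the set.
  P3: open — no interior node is in the conditioning set.
  P4: open — no interior node is in the conditioning set.
  P5: open — collider(s) U4 are conditioned on (or have a conditioned descendant) and no non-collider on the path is in the set.
  P6: open — collider(s) U4 are conditioned on (or have a conditioned descendant) and no non-collider on the path is in the set.
{U4} does not satisfy the backdoor criterion.

No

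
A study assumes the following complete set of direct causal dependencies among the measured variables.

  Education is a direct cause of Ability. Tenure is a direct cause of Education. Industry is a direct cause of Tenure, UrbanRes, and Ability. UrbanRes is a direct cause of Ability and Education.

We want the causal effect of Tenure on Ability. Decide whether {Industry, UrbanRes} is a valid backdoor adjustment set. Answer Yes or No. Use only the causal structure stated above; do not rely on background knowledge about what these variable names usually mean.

Backdoor paths from Tenure to Ability (paths whose first edge points into Tenure):
  P1: Tenure <- Industry -> UrbanRes -> Education -> Ability
  P2: Tenure <- Industry -> UrbanRes -> Ability
  P3: Tenure <- Industry -> Ability
Condition 1 (no descendant of Tenure in the set): holds — descendants of Tenure are {Ability, Education}; none are in {Industry, UrbanRes}.
Condition 2 (every backdoor path blocked by {Industry, UrbanRes}):
  P1: blocked at fork node Industry ∈ conditioning set.
  P2: blocked at fork node Industry ∈ conditioning set.
  P3: blocked at fork node Industry ∈ conditioning set.
{Industry, UrbanRes} satisfies the backdoor criterion.

Yes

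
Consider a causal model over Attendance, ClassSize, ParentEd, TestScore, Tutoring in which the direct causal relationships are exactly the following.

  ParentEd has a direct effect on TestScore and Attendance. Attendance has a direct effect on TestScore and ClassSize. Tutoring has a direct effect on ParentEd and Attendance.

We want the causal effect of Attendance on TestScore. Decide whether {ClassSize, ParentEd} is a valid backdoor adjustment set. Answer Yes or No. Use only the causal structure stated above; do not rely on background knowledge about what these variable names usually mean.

Backdoor paths from Attendance to TestScore (paths whose first edge points into Attendance):
  P1: Attendance <- Tutoring -> ParentEd -> TestScore
  P2: Attendance <- ParentEd -> TestScore
Condition 1 (no descendant of Attendance in the set): FAILS — ClassSize is a descendant of Attendance.
Condition 2 (every backdoor path blocked by {ClassSize, ParentEd}):
  P1: blocked at chain node ParentEd ∈ conditioning set.
  P2: blocked at fork node ParentEd ∈ conditioning set.
{ClassSize, ParentEd} does not satisfy the backdoor criterion.

No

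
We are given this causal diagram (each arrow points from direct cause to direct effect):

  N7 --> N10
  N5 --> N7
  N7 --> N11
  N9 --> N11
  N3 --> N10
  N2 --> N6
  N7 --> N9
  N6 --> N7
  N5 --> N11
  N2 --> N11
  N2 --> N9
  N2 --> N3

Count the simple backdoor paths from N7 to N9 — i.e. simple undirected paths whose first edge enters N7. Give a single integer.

A backdoor path from N7 to N9 is any simple undirected path whose first edge points into N7 (i.e. leaves N7 via a parent).
Parents of N7: {N5, N6}.
Enumerating:
  P1: N7 <- N6 <- N2 -> N9
  P2: N7 <- N6 <- N2 -> N11 <- N9
  P3: N7 <- N5 -> N11 <- N2 -> N9
  P4: N7 <- N5 -> N11 <- N9
That exhausts the simple backdoor paths. Count: 4.

4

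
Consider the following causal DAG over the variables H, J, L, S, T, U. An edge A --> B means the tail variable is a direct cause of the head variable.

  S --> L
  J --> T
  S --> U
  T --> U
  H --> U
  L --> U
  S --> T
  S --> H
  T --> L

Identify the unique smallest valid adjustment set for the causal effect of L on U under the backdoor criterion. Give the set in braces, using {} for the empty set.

{S, T}

Variables eligible for adjustment (non-descendants of L, excluding L and U): {H, J, S, T}.
Backdoor paths from L to U:
  P1: L <- S -> T -> U
  P2: L <- S -> H -> U
  P3: L <- S -> U
  P4: L <- T <- S -> H -> U
  P5: L <- T <- S -> U
  P6: L <- T -> U
The empty set is not sufficient: P1 (L <- S -> T -> U) has no collider blocking it and no conditioned non-collider, so it is open.
Try {S, T}:
  P1: blocked at fork node S ∈ conditioning set.
  P2: blocked at fork node S ∈ conditioning set.
  P3: blocked at fork node S ∈ conditioning set.
  P4: blocked at chain node T ∈ conditioning set.
  P5: blocked at chain node T ∈ conditioning set.
  P6: blocked at fork node T ∈ conditioning set.
{S, T} contains no descendant of L and blocks every backdoor path.
Every element of {S, T} is needed (dropping S leaves P2 open; dropping T leaves P6 open), so no proper subset is valid.
Among all size-2 subsets of the eligible variables, only {S, T} blocks every backdoor path, so it is the unique smallest valid adjustment set.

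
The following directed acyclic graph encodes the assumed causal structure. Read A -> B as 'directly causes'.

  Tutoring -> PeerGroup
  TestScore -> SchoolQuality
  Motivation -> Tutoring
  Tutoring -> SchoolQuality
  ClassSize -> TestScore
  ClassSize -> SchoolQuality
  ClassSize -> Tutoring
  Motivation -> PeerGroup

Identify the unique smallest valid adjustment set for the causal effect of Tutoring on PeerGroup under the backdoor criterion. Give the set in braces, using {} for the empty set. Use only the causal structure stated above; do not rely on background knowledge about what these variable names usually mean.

{Motivation}

Variables eligible for adjustment (non-descendants of Tutoring, excluding Tutoring and PeerGroup): {ClassSize, Motivation, TestScore}.
Backdoor paths from Tutoring to PeerGroup:
  P1: Tutoring <- Motivation -> PeerGroup
The empty set is not sufficient: P1 (Tutoring <- Motivation -> PeerGroup) has no collider blocking it and no conditioned non-collider, so it is open.
Try {Motivation}:
  P1: blocked at fork node Motivation ∈ conditioning set.
{Motivation} contains no descendant of Tutoring and blocks every backdoor path.
No other singleton works — e.g. {ClassSize} leaves P1 open — so {Motivation} is the unique smallest valid adjustment set.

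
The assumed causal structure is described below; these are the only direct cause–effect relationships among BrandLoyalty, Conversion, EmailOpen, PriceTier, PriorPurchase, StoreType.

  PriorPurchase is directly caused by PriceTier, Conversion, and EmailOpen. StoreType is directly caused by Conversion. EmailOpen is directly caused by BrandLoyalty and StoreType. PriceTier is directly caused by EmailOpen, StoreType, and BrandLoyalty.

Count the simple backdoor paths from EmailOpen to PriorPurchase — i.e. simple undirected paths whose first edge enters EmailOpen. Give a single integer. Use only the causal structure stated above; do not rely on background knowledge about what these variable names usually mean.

A backdoor path from EmailOpen to PriorPurchase is any simple undirected path whose first edge points into EmailOpen (i.e. leaves EmailOpen via a parent).
Parents of EmailOpen: {BrandLoyalty, StoreType}.
Enumerating:
  P1: EmailOpen <- BrandLoyalty -> PriceTier <- StoreType <- Conversion -> PriorPurchase
  P2: EmailOpen <- BrandLoyalty -> PriceTier -> PriorPurchase
  P3: EmailOpen <- StoreType <- Conversion -> PriorPurchase
  P4: EmailOpen <- StoreType -> PriceTier -> PriorPurchase
That exhausts the simple backdoor paths. Count: 4.

4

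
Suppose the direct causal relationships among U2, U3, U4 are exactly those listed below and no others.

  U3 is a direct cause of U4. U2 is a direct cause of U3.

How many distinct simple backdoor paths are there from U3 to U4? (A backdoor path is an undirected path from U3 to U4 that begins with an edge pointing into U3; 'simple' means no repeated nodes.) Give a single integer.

0

A backdoor path from U3 to U4 is any simple undirected path whose first edge points into U3 (i.e. leaves U3 via a parent).
Parents of U3: {U2}.
No simple path from any parent of U3 reaches U4 without revisiting U3, so there are no backdoor paths.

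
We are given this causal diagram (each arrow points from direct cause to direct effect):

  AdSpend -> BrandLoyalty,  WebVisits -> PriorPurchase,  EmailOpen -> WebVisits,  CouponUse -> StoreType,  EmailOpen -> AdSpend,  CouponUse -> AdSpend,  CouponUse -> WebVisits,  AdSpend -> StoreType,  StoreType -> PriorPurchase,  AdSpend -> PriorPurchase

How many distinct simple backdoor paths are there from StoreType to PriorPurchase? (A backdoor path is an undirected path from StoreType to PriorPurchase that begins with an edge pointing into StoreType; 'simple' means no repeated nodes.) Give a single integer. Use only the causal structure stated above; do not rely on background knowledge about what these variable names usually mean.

A backdoor path from StoreType to PriorPurchase is any simple undirected path whose first edge points into StoreType (i.e. leaves StoreType via a parent).
Parents of StoreType: {AdSpend, CouponUse}.
Enumerating:
  P1: StoreType <- CouponUse -> AdSpend <- EmailOpen -> WebVisits -> PriorPurchase
  P2: StoreType <- CouponUse -> AdSpend -> PriorPurchase
  P3: StoreType <- CouponUse -> WebVisits <- EmailOpen -> AdSpend -> PriorPurchase
  P4: StoreType <- CouponUse -> WebVisits -> PriorPurchase
  P5: StoreType <- AdSpend <- EmailOpen -> WebVisits -> PriorPurchase
  P6: StoreType <- AdSpend <- CouponUse -> WebVisits -> PriorPurchase
  P7: StoreType <- AdSpend -> PriorPurchase
That exhausts the simple backdoor paths. Count: 7.

7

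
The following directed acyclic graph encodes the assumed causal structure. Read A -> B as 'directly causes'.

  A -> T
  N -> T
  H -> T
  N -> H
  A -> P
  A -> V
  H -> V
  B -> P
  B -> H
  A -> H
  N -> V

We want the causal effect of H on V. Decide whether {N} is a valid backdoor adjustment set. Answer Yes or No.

Backdoor paths from H to V (paths whose first edge points into H):
  P1: H <- N -> T <- A -> V
  P2: H <- N -> V
  P3: H <- B -> P <- A -> T <- N -> V
  P4: H <- B -> P <- A -> V
  P5: H <- A -> T <- N -> V
  P6: H <- A -> V
Condition 1 (no descendant of H in the set): holds — descendants of H are {T, V}; none are in {N}.
Condition 2 (every backdoor path blocked by {N}):
  P1: blocked at fork node N ∈ conditioning set.
  P2: blocked at fork node N ∈ conditioning set.
  P3: blocked at collider P (neither it nor any descendant is in the conditioning set).
  P4: blocked at collider P (neither it nor any descendant is in the conditioning set).
  P5: blocked at collider T (neither it nor any descendant is in the conditioning set).
  P6: open — no interior node is in the conditioning set.
{N} does not satisfy the backdoor criterion.

No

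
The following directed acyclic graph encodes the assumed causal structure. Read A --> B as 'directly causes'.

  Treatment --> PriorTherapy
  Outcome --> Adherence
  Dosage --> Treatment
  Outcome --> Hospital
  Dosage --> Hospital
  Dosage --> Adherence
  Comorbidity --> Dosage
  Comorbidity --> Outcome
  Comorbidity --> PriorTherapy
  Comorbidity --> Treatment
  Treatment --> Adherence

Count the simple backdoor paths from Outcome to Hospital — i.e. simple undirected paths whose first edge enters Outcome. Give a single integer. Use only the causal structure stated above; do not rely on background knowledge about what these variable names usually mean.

A backdoor path from Outcome to Hospital is any simple undirected path whose first edge points into Outcome (i.e. leaves Outcome via a parent).
Parents of Outcome: {Comorbidity}.
Enumerating:
  P1: Outcome <- Comorbidity -> Dosage -> Hospital
  P2: Outcome <- Comorbidity -> Treatment <- Dosage -> Hospital
  P3: Outcome <- Comorbidity -> Treatment -> Adherence <- Dosage -> Hospital
  P4: Outcome <- Comorbidity -> PriorTherapy <- Treatment <- Dosage -> Hospital
  P5: Outcome <- Comorbidity -> PriorTherapy <- Treatment -> Adherence <- Dosage -> Hospital
That exhausts the simple backdoor paths. Count: 5.

5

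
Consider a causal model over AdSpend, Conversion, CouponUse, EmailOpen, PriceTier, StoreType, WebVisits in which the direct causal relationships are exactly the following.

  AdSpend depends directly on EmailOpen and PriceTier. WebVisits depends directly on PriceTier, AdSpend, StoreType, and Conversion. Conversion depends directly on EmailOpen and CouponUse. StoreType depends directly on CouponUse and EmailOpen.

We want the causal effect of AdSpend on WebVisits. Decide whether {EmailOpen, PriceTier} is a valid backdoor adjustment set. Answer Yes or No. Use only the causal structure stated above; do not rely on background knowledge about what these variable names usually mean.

Yes

Backdoor paths from AdSpend to WebVisits (paths whose first edge points into AdSpend):
  P1: AdSpend <- EmailOpen -> Conversion <- CouponUse -> StoreType -> WebVisits
  P2: AdSpend <- EmailOpen -> Conversion -> WebVisits
  P3: AdSpend <- EmailOpen -> StoreType <- CouponUse -> Conversion -> WebVisits
  P4: AdSpend <- EmailOpen -> StoreType -> WebVisits
  P5: AdSpend <- PriceTier -> WebVisits
Condition 1 (no descendant of AdSpend in the set): holds — descendants of AdSpend are {WebVisits}; none are in {EmailOpen, PriceTier}.
Condition 2 (every backdoor path blocked by {EmailOpen, PriceTier}):
  P1: blocked at fork node EmailOpen ∈ conditioning set.
  P2: blocked at fork node EmailOpen ∈ conditioning set.
  P3: blocked at fork node EmailOpen ∈ conditioning set.
  P4: blocked at fork node EmailOpen ∈ conditioning set.
  P5: blocked at fork node PriceTier ∈ conditioning set.
{EmailOpen, PriceTier} satisfies the backdoor criterion.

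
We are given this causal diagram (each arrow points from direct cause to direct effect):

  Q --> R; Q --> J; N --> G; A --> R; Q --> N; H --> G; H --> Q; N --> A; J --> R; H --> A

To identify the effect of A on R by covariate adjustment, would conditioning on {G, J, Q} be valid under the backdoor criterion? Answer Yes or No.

Backdoor paths from A to R (paths whose first edge points into A):
  P1: A <- H -> Q -> J -> R
  P2: A <- H -> Q -> R
  P3: A <- H -> G <- N <- Q -> J -> R
  P4: A <- H -> G <- N <- Q -> R
  P5: A <- N <- Q -> J -> R
  P6: A <- N <- Q -> R
  P7: A <- N -> G <- H -> Q -> J -> R
  P8: A <- N -> G <- H -> Q -> R
Condition 1 (no descendant of A in the set): holds — descendants of A are {R}; none are in {G, J, Q}.
Condition 2 (every backdoor path blocked by {G, J, Q}):
  P1: blocked at chain node Q ∈ conditioning set.
  P2: blocked at chain node Q ∈ conditioning set.
  P3: blocked at fork node Q ∈ conditioning set.
  P4: blocked at fork node Q ∈ conditioning set.
  P5: blocked at fork node Q ∈ conditioning set.
  P6: blocked at fork node Q ∈ conditioning set.
  P7: blocked at chain node Q ∈ conditioning set.
  P8: blocked at chain node Q ∈ conditioning set.
{G, J, Q} satisfies the backdoor criterion.

Yes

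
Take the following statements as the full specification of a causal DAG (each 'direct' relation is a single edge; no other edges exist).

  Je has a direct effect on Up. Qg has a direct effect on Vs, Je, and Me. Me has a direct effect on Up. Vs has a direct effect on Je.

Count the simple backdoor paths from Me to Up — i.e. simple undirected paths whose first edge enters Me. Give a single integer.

2

A backdoor path from Me to Up is any simple undirected path whose first edge points into Me (i.e. leaves Me via a parent).
Parents of Me: {Qg}.
Enumerating:
  P1: Me <- Qg -> Vs -> Je -> Up
  P2: Me <- Qg -> Je -> Up
That exhausts the simple backdoor paths. Count: 2.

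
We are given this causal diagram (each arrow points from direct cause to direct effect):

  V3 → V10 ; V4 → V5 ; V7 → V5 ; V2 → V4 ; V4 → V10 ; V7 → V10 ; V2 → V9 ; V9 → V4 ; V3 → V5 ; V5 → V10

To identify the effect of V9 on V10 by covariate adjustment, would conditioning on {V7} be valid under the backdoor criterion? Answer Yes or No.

No

Backdoor paths from V9 to V10 (paths whose first edge points into V9):
  P1: V9 <- V2 -> V4 -> V5 <- V7 -> V10
  P2: V9 <- V2 -> V4 -> V5 <- V3 -> V10
  P3: V9 <- V2 -> V4 -> V5 -> V10
  P4: V9 <- V2 -> V4 -> V10
Condition 1 (no descendant of V9 in the set): holds — descendants of V9 are {V10, V4, V5}; none are in {V7}.
Condition 2 (every backdoor path blocked by {V7}):
  P1: blocked at collider V5 (neither it nor any descendant is in the conditioning set).
  P2: blocked at collider V5 (neither it nor any descendant is in the conditioning set).
  P3: open — no interior node is in the conditioning set.
  P4: open — no interior node is in the conditioning set.
{V7} does not satisfy the backdoor criterion.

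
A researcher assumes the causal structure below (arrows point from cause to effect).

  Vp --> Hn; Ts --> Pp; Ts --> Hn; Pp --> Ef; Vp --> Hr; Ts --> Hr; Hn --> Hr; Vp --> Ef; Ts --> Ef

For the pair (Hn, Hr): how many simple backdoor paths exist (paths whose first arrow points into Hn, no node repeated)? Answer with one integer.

6

A backdoor path from Hn to Hr is any simple undirected path whose first edge points into Hn (i.e. leaves Hn via a parent).
Parents of Hn: {Ts, Vp}.
Enumerating:
  P1: Hn <- Vp -> Hr
  P2: Hn <- Vp -> Ef <- Ts -> Hr
  P3: Hn <- Vp -> Ef <- Pp <- Ts -> Hr
  P4: Hn <- Ts -> Pp -> Ef <- Vp -> Hr
  P5: Hn <- Ts -> Hr
  P6: Hn <- Ts -> Ef <- Vp -> Hr
That exhausts the simple backdoor paths. Count: 6.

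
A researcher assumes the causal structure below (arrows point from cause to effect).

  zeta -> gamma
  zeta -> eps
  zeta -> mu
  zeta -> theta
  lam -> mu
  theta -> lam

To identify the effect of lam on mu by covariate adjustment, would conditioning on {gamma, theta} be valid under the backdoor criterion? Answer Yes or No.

Backdoor paths from lam to mu (paths whose first edge points into lam):
  P1: lam <- theta <- zeta -> mu
Condition 1 (no descendant of lam in the set): holds — descendants of lam are {mu}; none are in {gamma, theta}.
Condition 2 (every backdoor path blocked by {gamma, theta}):
  P1: blocked at chain node theta ∈ conditioning set.
{gamma, theta} satisfies the backdoor criterion.

Yes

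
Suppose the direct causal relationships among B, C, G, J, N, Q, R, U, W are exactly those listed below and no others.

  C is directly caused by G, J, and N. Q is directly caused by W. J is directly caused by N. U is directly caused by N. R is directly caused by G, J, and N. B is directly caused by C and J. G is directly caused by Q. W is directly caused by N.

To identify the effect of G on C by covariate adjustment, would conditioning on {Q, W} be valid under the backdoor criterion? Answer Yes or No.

Backdoor paths from G to C (paths whose first edge points into G):
  P1: G <- Q <- W <- N -> J -> C
  P2: G <- Q <- W <- N -> J -> B <- C
  P3: G <- Q <- W <- N -> C
  P4: G <- Q <- W <- N -> R <- J -> C
  P5: G <- Q <- W <- N -> R <- J -> B <- C
Condition 1 (no descendant of G in the set): holds — descendants of G are {B, C, R}; none are in {Q, W}.
Condition 2 (every backdoor path blocked by {Q, W}):
  P1: blocked at chain node Q ∈ conditioning set.
  P2: blocked at chain node Q ∈ conditioning set.
  P3: blocked at chain node Q ∈ conditioning set.
  P4: blocked at chain node Q ∈ conditioning set.
  P5: blocked at chain node Q ∈ conditioning set.
{Q, W} satisfies the backdoor criterion.

Yes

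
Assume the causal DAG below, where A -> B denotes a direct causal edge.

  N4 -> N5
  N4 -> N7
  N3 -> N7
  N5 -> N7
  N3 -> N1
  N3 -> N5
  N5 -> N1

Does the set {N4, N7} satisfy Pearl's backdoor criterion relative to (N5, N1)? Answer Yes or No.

Backdoor paths from N5 to N1 (paths whose first edge points into N5):
  P1: N5 <- N4 -> N7 <- N3 -> N1
  P2: N5 <- N3 -> N1
Condition 1 (no descendant of N5 in the set): FAILS — N7 is a descendant of N5.
Condition 2 (every backdoor path blocked by {N4, N7}):
  P1: blocked at fork node N4 ∈ conditioning set.
  P2: open — no interior node is in the conditioning set.
{N4, N7} does not satisfy the backdoor criterion.

No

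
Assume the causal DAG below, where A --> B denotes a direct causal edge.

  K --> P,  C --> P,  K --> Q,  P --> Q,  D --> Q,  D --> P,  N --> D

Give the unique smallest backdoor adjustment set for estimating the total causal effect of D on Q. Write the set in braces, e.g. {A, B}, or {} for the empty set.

{}

Variables eligible for adjustment (non-descendants of D, excluding D and Q): {C, K, N}.
Backdoor paths from D to Q:
  (none)
With no backdoor paths the empty set already satisfies the criterion, and it is trivially minimal.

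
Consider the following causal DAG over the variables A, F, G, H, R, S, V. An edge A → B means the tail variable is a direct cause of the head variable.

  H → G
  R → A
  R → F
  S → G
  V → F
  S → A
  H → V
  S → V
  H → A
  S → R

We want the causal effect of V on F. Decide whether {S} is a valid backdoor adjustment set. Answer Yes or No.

Yes

Backdoor paths from V to F (paths whose first edge points into V):
  P1: V <- S -> R -> F
  P2: V <- S -> A <- R -> F
  P3: V <- S -> G <- H -> A <- R -> F
  P4: V <- H -> A <- S -> R -> F
  P5: V <- H -> A <- R -> F
  P6: V <- H -> G <- S -> R -> F
  P7: V <- H -> G <- S -> A <- R -> F
Condition 1 (no descendant of V in the set): holds — descendants of V are {F}; none are in {S}.
Condition 2 (every backdoor path blocked by {S}):
  P1: blocked at fork node S ∈ conditioning set.
  P2: blocked at fork node S ∈ conditioning set.
  P3: blocked at fork node S ∈ conditioning set.
  P4: blocked at collider A (neither it nor any descendant is in the conditioning set).
  P5: blocked at collider A (neither it nor any descendant is in the conditioning set).
  P6: blocked at collider G (neither it nor any descendant is in the conditioning set).
  P7: blocked at collider G (neither it nor any descendant is in the conditioning set).
{S} satisfies the backdoor criterion.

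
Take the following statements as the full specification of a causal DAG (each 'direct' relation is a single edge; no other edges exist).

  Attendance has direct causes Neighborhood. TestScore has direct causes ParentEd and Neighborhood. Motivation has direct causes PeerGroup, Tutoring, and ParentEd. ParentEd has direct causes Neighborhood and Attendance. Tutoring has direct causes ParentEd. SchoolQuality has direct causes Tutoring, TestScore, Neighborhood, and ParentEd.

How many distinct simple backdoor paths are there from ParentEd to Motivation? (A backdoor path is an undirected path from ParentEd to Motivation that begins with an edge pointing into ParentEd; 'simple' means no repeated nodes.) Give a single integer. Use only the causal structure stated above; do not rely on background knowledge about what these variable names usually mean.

A backdoor path from ParentEd to Motivation is any simple undirected path whose first edge points into ParentEd (i.e. leaves ParentEd via a parent).
Parents of ParentEd: {Attendance, Neighborhood}.
Enumerating:
  P1: ParentEd <- Neighborhood -> TestScore -> SchoolQuality <- Tutoring -> Motivation
  P2: ParentEd <- Neighborhood -> SchoolQuality <- Tutoring -> Motivation
  P3: ParentEd <- Attendance <- Neighborhood -> TestScore -> SchoolQuality <- Tutoring -> Motivation
  P4: ParentEd <- Attendance <- Neighborhood -> SchoolQuality <- Tutoring -> Motivation
That exhausts the simple backdoor paths. Count: 4.

4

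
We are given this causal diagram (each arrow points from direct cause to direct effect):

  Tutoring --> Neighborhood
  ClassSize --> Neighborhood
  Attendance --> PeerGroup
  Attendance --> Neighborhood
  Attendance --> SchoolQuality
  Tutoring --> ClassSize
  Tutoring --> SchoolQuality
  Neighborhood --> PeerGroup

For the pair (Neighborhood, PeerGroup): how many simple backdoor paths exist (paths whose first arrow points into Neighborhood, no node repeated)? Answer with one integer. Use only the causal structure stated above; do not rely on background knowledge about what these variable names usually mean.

3

A backdoor path from Neighborhood to PeerGroup is any simple undirected path whose first edge points into Neighborhood (i.e. leaves Neighborhood via a parent).
Parents of Neighborhood: {Attendance, ClassSize, Tutoring}.
Enumerating:
  P1: Neighborhood <- Tutoring -> SchoolQuality <- Attendance -> PeerGroup
  P2: Neighborhood <- ClassSize <- Tutoring -> SchoolQuality <- Attendance -> PeerGroup
  P3: Neighborhood <- Attendance -> PeerGroup
That exhausts the simple backdoor paths. Count: 3.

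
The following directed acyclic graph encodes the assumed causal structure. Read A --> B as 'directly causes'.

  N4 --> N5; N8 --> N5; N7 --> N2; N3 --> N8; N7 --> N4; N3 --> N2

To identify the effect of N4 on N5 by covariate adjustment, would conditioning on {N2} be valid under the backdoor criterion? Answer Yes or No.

Backdoor paths from N4 to N5 (paths whose first edge points into N4):
  P1: N4 <- N7 -> N2 <- N3 -> N8 -> N5
Condition 1 (no descendant of N4 in the set): holds — descendants of N4 are {N5}; none are in {N2}.
Condition 2 (every backdoor path blocked by {N2}):
  P1: open — collider(s) N2 are conditioned on (or have a conditioned descendant) and no non-collider on the path is in the set.
{N2} does not satisfy the backdoor criterion.

No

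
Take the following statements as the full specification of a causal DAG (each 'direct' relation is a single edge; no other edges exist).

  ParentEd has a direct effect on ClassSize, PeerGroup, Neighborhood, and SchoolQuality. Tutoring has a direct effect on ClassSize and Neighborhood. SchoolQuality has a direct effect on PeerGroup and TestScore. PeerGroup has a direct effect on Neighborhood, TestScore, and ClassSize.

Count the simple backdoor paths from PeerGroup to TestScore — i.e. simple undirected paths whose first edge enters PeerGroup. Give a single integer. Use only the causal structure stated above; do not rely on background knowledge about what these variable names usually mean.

2

A backdoor path from PeerGroup to TestScore is any simple undirected path whose first edge points into PeerGroup (i.e. leaves PeerGroup via a parent).
Parents of PeerGroup: {ParentEd, SchoolQuality}.
Enumerating:
  P1: PeerGroup <- ParentEd -> SchoolQuality -> TestScore
  P2: PeerGroup <- SchoolQuality -> TestScore
That exhausts the simple backdoor paths. Count: 2.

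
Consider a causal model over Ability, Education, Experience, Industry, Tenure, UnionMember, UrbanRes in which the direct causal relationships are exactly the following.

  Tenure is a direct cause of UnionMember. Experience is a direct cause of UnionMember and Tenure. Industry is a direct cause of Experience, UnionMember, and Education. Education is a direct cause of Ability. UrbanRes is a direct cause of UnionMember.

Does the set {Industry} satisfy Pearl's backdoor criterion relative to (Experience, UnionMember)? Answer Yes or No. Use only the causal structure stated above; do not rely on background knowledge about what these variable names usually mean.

Backdoor paths from Experience to UnionMember (paths whose first edge points into Experience):
  P1: Experience <- Industry -> UnionMember
Condition 1 (no descendant of Experience in the set): holds — descendants of Experience are {Tenure, UnionMember}; none are in {Industry}.
Condition 2 (every backdoor path blocked by {Industry}):
  P1: blocked at fork node Industry ∈ conditioning set.
{Industry} satisfies the backdoor criterion.

Yes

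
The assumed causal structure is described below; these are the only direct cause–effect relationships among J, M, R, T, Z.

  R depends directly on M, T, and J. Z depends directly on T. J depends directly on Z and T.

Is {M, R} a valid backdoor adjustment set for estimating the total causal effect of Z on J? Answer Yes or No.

Backdoor paths from Z to J (paths whose first edge points into Z):
  P1: Z <- T -> J
  P2: Z <- T -> R <- J
Condition 1 (no descendant of Z in the set): FAILS — R is a descendant of Z.
Condition 2 (every backdoor path blocked by {M, R}):
  P1: open — no interior node is in the conditioning set.
  P2: open — collider(s) R are conditioned on (or have a conditioned descendant) and no non-collider on the path is in the set.
{M, R} does not satisfy the backdoor criterion.

No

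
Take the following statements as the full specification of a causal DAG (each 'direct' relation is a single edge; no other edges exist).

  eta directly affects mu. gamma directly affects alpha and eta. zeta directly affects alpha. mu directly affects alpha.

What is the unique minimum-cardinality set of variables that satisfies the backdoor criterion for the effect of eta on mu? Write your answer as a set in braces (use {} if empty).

Variables eligible for adjustment (non-descendants of eta, excluding eta and mu): {gamma, zeta}.
Backdoor paths from eta to mu:
  P1: eta <- gamma -> alpha <- mu
Each backdoor path contains an unconditioned collider, so every path is already blocked with the empty conditioning set:
  P1: blocked at collider alpha (neither it nor any descendant is in the conditioning set).
The empty set is therefore the unique smallest valid set.

{}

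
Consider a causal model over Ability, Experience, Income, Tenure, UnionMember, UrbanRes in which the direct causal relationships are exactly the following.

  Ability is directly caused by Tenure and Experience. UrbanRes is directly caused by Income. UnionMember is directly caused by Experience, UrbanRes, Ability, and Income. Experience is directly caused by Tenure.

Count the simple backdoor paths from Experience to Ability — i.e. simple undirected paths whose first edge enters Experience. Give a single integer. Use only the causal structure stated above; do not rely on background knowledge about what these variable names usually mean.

1

A backdoor path from Experience to Ability is any simple undirected path whose first edge points into Experience (i.e. leaves Experience via a parent).
Parents of Experience: {Tenure}.
Enumerating:
  P1: Experience <- Tenure -> Ability
That exhausts the simple backdoor paths. Count: 1.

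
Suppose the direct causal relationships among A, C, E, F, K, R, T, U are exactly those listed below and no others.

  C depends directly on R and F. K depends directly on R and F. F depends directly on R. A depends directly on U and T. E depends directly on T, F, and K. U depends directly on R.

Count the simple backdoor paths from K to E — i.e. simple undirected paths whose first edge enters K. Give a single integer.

A backdoor path from K to E is any simple undirected path whose first edge points into K (i.e. leaves K via a parent).
Parents of K: {F, R}.
Enumerating:
  P1: K <- R -> U -> A <- T -> E
  P2: K <- R -> F -> E
  P3: K <- R -> C <- F -> E
  P4: K <- F <- R -> U -> A <- T -> E
  P5: K <- F -> C <- R -> U -> A <- T -> E
  P6: K <- F -> E
That exhausts the simple backdoor paths. Count: 6.

6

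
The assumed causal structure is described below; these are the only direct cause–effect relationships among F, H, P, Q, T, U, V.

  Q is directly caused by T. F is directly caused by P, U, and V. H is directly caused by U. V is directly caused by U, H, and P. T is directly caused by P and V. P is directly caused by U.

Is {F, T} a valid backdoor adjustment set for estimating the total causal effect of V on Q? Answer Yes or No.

No

Backdoor paths from V to Q (paths whose first edge points into V):
  P1: V <- U -> P -> T -> Q
  P2: V <- U -> F <- P -> T -> Q
  P3: V <- H <- U -> P -> T -> Q
  P4: V <- H <- U -> F <- P -> T -> Q
  P5: V <- P -> T -> Q
Condition 1 (no descendant of V in the set): FAILS — F and T are descendants of V.
Condition 2 (every backdoor path blocked by {F, T}):
  P1: blocked at chain node T ∈ conditioning set.
  P2: blocked at chain node T ∈ conditioning set.
  P3: blocked at chain node T ∈ conditioning set.
  P4: blocked at chain node T ∈ conditioning set.
  P5: blocked at chain node T ∈ conditioning set.
{F, T} does not satisfy the backdoor criterion.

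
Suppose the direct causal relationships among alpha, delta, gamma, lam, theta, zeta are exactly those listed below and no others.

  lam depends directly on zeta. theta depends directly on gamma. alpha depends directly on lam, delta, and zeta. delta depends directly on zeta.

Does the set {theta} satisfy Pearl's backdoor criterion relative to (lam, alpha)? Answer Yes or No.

No

Backdoor paths from lam to alpha (paths whose first edge points into lam):
  P1: lam <- zeta -> delta -> alpha
  P2: lam <- zeta -> alpha
Condition 1 (no descendant of lam in the set): holds — descendants of lam are {alpha}; none are in {theta}.
Condition 2 (every backdoor path blocked by {theta}):
  P1: open — no interior node is in the conditioning set.
  P2: open — no interior node is in the conditioning set.
{theta} does not satisfy the backdoor criterion.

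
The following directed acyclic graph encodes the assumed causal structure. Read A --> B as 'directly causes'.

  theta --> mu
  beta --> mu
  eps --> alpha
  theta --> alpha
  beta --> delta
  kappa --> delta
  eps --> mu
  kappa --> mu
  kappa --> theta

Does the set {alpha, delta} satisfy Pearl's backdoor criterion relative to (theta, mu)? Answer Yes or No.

Backdoor paths from theta to mu (paths whose first edge points into theta):
  P1: theta <- kappa -> delta <- beta -> mu
  P2: theta <- kappa -> mu
Condition 1 (no descendant of theta in the set): FAILS — alpha is a descendant of theta.
Condition 2 (every backdoor path blocked by {alpha, delta}):
  P1: open — collider(s) delta are conditioned on (or have a conditioned descendant) and no non-collider on the path is in the set.
  P2: open — no interior node is in the conditioning set.
{alpha, delta} does not satisfy the backdoor criterion.

No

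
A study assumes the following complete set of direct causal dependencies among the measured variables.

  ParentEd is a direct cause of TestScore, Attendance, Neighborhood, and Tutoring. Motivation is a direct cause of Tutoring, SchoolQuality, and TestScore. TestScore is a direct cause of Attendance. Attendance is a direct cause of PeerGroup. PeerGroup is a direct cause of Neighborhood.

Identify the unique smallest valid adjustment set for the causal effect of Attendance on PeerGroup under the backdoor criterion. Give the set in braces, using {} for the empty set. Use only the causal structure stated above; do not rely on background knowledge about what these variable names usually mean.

Variables eligible for adjustment (non-descendants of Attendance, excluding Attendance and PeerGroup): {Motivation, ParentEd, SchoolQuality, TestScore, Tutoring}.
Backdoor paths from Attendance to PeerGroup:
  P1: Attendance <- ParentEd -> Neighborhood <- PeerGroup
  P2: Attendance <- TestScore <- ParentEd -> Neighborhood <- PeerGroup
  P3: Attendance <- TestScore <- Motivation -> Tutoring <- ParentEd -> Neighborhood <- PeerGroup
Each backdoor path contains an unconditioned collider, so every path is already blocked with the empty conditioning set:
  P1: blocked at collider Neighborhood (neither it nor any descendant is in the conditioning set).
  P2: blocked at collider Neighborhood (neither it nor any descendant is in the conditioning set).
  P3: blocked at collider Tutoring (neither it nor any descendant is in the conditioning set).
The empty set is therefore the unique smallest valid set.

{}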